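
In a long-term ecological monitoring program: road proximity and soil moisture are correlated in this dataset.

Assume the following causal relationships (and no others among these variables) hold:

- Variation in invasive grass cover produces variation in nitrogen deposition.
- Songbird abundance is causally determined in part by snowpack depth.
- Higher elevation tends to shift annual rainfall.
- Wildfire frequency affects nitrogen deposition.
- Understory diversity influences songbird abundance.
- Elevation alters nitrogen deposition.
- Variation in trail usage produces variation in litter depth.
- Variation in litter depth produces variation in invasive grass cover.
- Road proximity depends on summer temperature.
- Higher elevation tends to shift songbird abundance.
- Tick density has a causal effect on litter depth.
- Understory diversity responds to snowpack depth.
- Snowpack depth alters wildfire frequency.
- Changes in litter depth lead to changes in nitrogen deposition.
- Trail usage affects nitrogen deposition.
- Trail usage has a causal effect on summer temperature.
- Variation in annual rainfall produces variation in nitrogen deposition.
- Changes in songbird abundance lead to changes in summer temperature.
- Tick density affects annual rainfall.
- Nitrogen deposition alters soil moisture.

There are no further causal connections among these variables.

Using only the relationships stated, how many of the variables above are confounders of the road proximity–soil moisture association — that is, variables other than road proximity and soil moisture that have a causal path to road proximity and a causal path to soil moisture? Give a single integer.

3

The common causes are: elevation (to road proximity via elevation → songbird abundance → summer temperature → road proximity; to soil moisture via elevation → nitrogen deposition → soil moisture); snowpack depth (to road proximity via snowpack depth → songbird abundance → summer temperature → road proximity; to soil moisture via snowpack depth → wildfire frequency → nitrogen deposition → soil moisture); trail usage (to road proximity via trail usage → summer temperature → road proximity; to soil moisture via trail usage → nitrogen deposition → soil moisture).
Every other variable lacks a causal path to at least one of road proximity and soil moisture.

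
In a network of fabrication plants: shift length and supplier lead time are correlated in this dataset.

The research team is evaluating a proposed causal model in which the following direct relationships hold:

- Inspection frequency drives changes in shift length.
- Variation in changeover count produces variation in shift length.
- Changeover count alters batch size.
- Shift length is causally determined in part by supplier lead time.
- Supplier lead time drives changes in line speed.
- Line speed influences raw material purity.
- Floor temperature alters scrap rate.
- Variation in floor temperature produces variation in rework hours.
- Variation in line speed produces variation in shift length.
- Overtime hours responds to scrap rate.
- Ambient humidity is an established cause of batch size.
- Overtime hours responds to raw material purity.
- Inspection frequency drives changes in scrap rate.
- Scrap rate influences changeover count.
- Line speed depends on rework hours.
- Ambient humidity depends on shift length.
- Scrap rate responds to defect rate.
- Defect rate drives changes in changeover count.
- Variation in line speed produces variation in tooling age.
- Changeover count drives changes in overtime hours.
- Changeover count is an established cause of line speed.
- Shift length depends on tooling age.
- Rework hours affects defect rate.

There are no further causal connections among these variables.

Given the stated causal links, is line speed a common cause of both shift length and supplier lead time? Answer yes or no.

Line speed has no stated causal path to supplier lead time. A confounder must cause both variables, so line speed does not qualify.

no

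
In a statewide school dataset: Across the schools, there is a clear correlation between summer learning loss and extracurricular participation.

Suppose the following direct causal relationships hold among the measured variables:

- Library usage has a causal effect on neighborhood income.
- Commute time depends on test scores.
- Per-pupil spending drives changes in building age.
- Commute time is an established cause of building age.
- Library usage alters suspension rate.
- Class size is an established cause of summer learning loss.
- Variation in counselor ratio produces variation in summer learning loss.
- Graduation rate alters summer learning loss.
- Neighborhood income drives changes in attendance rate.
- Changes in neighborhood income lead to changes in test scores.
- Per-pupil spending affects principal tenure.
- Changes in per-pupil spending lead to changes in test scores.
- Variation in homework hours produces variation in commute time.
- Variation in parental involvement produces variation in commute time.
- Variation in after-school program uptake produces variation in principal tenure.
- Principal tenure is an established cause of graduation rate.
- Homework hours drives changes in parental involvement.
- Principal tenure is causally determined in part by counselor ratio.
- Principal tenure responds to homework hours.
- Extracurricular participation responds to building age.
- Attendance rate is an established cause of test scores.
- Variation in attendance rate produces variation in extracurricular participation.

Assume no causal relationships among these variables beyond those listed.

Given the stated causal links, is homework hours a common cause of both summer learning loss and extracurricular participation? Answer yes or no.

Homework hours has a causal path to summer learning loss (homework hours → principal tenure → graduation rate → summer learning loss) and to extracurricular participation (homework hours → commute time → building age → extracurricular participation), so it is a common cause of both — a confounder.

yes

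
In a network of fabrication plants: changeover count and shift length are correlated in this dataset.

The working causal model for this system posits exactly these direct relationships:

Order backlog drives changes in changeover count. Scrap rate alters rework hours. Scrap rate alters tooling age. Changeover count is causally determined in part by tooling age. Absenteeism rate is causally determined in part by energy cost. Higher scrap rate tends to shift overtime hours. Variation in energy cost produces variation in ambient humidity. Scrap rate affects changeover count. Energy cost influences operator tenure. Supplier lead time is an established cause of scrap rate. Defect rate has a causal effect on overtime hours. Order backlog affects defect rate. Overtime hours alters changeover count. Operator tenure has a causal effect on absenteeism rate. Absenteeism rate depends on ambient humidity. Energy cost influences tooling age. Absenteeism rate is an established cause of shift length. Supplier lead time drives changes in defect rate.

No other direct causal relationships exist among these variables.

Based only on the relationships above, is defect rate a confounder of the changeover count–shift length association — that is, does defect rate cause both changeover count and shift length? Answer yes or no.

Defect rate has no stated causal path to shift length. A confounder must cause both variables, so defect rate does not qualify.

no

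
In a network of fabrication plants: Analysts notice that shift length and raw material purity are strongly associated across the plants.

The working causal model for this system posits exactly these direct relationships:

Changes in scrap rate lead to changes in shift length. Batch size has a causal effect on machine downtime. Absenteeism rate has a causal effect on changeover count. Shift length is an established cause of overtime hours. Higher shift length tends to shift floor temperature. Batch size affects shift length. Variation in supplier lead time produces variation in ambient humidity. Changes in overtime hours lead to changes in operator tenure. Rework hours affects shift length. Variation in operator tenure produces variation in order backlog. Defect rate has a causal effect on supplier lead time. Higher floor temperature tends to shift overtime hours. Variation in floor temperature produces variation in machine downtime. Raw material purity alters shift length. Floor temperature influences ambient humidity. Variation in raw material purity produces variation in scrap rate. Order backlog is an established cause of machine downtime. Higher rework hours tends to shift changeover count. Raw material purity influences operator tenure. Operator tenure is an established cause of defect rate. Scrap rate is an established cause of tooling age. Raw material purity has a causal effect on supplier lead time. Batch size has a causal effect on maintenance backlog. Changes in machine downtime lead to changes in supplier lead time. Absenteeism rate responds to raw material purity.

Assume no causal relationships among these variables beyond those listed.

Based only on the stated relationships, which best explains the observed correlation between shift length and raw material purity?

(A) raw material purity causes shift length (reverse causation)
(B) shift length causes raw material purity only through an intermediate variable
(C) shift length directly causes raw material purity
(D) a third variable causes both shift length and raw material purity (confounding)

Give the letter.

A

The stated link runs raw material purity → shift length; shift length has no causal path to raw material purity. No variable causes both, so confounding is ruled out. The correlation reflects reverse causation.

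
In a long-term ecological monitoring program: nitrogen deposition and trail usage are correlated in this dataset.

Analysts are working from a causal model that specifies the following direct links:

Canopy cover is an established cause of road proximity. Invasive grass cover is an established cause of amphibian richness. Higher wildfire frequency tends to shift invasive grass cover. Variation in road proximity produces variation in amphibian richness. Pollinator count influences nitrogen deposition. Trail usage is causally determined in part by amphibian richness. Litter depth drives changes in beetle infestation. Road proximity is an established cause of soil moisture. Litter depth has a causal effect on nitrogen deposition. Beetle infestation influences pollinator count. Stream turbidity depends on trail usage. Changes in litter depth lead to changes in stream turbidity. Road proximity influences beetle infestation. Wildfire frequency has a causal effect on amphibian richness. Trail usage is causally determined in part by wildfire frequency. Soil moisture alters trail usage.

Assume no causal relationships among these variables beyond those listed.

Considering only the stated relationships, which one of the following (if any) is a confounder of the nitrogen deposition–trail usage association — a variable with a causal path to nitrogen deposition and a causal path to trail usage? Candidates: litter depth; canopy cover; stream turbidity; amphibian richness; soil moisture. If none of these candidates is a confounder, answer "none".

canopy cover

Canopy cover causes nitrogen deposition (canopy cover → road proximity → beetle infestation → pollinator count → nitrogen deposition) and also causes trail usage (canopy cover → road proximity → soil moisture → trail usage); it is a common cause of both.
Each of the other candidates lacks a causal path to at least one of nitrogen deposition and trail usage, so they do not confound the relationship.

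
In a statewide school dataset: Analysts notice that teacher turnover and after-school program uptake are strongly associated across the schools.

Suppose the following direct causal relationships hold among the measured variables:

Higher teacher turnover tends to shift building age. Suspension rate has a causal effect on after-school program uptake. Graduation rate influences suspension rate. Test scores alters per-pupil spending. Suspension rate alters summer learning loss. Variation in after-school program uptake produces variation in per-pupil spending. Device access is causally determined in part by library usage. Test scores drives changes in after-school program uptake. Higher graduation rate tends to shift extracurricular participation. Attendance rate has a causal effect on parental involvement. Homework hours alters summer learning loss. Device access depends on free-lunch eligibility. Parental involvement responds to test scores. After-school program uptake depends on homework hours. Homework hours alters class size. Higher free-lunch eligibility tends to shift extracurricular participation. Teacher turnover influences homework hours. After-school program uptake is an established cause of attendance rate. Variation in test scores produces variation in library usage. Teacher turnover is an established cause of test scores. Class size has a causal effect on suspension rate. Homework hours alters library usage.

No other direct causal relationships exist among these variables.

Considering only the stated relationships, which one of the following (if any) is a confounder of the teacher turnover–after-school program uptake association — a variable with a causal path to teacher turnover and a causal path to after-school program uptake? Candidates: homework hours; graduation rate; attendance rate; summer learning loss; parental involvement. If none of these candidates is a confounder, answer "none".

none

None of the listed candidates has causal paths to both teacher turnover and after-school program uptake in the stated relationships, so none is a common cause.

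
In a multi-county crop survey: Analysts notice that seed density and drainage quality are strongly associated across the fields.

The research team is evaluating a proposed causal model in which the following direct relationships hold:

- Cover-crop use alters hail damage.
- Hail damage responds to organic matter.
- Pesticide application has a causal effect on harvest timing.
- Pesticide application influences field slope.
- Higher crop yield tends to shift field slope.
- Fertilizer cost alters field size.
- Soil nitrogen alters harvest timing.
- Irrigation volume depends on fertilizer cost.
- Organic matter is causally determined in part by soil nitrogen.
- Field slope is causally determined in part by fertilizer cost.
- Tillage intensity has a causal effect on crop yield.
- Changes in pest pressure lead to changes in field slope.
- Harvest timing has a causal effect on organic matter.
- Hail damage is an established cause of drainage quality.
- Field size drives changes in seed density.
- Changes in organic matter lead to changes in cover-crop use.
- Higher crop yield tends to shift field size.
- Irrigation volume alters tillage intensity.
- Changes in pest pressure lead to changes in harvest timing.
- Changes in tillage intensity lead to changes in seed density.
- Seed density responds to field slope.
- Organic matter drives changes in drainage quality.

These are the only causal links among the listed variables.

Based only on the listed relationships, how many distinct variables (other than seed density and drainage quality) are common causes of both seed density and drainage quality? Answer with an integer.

The common causes are: pest pressure (to seed density via pest pressure → field slope → seed density; to drainage quality via pest pressure → harvest timing → organic matter → drainage quality); pesticide application (to seed density via pesticide application → field slope → seed density; to drainage quality via pesticide application → harvest timing → organic matter → drainage quality).
Every other variable lacks a causal path to at least one of seed density and drainage quality.

2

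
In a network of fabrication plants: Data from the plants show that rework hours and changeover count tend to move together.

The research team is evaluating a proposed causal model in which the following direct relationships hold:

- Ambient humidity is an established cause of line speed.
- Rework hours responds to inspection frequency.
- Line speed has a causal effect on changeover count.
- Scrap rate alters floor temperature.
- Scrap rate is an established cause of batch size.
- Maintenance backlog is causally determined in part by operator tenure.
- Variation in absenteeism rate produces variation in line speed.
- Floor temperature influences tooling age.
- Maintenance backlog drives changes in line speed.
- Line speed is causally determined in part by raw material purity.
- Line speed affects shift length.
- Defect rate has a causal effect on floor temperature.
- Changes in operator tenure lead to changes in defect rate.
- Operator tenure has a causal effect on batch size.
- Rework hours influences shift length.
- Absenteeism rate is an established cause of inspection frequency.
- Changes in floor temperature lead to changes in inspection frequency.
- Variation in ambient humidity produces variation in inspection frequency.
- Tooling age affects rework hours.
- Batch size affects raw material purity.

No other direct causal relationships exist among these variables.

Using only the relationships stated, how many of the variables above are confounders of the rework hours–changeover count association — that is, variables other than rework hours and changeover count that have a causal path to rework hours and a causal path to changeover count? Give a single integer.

4

The common causes are: absenteeism rate (to rework hours via absenteeism rate → inspection frequency → rework hours; to changeover count via absenteeism rate → line speed → changeover count); ambient humidity (to rework hours via ambient humidity → inspection frequency → rework hours; to changeover count via ambient humidity → line speed → changeover count); operator tenure (to rework hours via operator tenure → defect rate → floor temperature → tooling age → rework hours; to changeover count via operator tenure → maintenance backlog → line speed → changeover count); scrap rate (to rework hours via scrap rate → floor temperature → tooling age → rework hours; to changeover count via scrap rate → batch size → raw material purity → line speed → changeover count).
Every other variable lacks a causal path to at least one of rework hours and changeover count.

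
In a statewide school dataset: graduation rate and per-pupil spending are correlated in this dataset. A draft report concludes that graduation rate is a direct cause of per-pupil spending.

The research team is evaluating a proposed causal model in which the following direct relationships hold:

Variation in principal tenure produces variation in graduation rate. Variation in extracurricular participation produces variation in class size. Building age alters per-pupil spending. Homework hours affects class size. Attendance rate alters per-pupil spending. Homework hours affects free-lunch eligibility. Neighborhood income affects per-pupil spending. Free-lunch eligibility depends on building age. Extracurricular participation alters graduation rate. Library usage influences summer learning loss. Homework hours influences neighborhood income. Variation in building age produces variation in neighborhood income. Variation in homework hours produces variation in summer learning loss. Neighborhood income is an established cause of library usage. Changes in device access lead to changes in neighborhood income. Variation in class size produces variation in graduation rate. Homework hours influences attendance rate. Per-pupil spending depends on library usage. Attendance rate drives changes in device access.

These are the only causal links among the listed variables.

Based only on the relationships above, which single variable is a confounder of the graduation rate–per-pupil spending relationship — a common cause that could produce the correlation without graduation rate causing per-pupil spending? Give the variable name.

Homework hours has a causal path to graduation rate (homework hours → class size → graduation rate) and a separate causal path to per-pupil spending (homework hours → attendance rate → per-pupil spending), so it is a common cause of both.
No stated relationship gives graduation rate a causal route to per-pupil spending, so the correlation is explained by the shared upstream cause rather than a direct effect.

homework hours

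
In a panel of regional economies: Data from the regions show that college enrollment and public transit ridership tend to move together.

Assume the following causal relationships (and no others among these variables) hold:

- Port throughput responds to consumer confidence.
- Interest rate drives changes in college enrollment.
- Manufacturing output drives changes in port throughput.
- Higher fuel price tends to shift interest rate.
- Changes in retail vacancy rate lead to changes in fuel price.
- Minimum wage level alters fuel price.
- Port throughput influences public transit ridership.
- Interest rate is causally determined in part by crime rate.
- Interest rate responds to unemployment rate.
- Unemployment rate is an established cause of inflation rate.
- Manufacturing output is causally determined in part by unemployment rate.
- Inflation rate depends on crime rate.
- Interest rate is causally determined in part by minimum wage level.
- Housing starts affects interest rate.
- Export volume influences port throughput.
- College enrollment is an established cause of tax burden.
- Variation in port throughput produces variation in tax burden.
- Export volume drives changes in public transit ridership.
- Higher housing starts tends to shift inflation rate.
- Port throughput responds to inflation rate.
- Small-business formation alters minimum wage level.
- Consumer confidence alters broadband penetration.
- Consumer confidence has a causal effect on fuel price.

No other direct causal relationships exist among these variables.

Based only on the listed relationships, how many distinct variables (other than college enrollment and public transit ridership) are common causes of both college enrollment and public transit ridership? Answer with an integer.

The common causes are: consumer confidence (to college enrollment via consumer confidence → fuel price → interest rate → college enrollment; to public transit ridership via consumer confidence → port throughput → public transit ridership); crime rate (to college enrollment via crime rate → interest rate → college enrollment; to public transit ridership via crime rate → inflation rate → port throughput → public transit ridership); housing starts (to college enrollment via housing starts → interest rate → college enrollment; to public transit ridership via housing starts → inflation rate → port throughput → public transit ridership); unemployment rate (to college enrollment via unemployment rate → interest rate → college enrollment; to public transit ridership via unemployment rate → manufacturing output → port throughput → public transit ridership).
Every other variable lacks a causal path to at least one of college enrollment and public transit ridership.

4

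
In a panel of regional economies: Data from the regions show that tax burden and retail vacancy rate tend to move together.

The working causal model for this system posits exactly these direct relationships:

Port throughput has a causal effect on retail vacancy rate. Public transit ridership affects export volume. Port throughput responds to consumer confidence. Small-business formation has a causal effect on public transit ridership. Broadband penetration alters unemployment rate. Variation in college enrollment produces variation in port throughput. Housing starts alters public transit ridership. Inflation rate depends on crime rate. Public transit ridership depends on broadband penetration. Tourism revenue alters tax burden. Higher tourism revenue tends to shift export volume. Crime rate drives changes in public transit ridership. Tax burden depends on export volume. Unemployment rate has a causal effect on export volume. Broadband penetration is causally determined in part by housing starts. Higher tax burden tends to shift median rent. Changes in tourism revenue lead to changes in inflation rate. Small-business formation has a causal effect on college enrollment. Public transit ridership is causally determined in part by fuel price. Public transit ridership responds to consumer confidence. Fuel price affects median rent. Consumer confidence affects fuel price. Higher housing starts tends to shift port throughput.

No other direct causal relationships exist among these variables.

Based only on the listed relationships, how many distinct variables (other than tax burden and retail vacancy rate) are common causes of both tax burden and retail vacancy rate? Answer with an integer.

The common causes are: consumer confidence (to tax burden via consumer confidence → public transit ridership → export volume → tax burden; to retail vacancy rate via consumer confidence → port throughput → retail vacancy rate); housing starts (to tax burden via housing starts → public transit ridership → export volume → tax burden; to retail vacancy rate via housing starts → port throughput → retail vacancy rate); small-business formation (to tax burden via small-business formation → public transit ridership → export volume → tax burden; to retail vacancy rate via small-business formation → college enrollment → port throughput → retail vacancy rate).
Every other variable lacks a causal path to at least one of tax burden and retail vacancy rate.

3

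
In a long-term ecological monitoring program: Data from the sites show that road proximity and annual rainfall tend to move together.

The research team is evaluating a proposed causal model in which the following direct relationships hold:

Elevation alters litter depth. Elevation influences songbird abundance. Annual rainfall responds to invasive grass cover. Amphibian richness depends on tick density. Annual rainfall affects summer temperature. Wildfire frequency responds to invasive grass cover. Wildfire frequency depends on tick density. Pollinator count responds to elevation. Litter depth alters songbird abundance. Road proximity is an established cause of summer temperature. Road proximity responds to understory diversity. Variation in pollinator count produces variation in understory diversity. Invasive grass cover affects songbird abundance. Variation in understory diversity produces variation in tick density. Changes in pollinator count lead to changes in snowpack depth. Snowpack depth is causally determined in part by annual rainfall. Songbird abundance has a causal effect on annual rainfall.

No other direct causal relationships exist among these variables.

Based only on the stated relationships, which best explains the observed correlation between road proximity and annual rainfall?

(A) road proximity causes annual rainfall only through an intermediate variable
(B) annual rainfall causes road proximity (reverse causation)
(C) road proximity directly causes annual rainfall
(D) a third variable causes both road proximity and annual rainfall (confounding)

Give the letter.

D

Elevation causes road proximity (elevation → pollinator count → understory diversity → road proximity) and annual rainfall (elevation → songbird abundance → annual rainfall) — a common cause creating the correlation.
There is no stated path from road proximity to annual rainfall or from annual rainfall to road proximity, so neither direct nor reverse causation applies.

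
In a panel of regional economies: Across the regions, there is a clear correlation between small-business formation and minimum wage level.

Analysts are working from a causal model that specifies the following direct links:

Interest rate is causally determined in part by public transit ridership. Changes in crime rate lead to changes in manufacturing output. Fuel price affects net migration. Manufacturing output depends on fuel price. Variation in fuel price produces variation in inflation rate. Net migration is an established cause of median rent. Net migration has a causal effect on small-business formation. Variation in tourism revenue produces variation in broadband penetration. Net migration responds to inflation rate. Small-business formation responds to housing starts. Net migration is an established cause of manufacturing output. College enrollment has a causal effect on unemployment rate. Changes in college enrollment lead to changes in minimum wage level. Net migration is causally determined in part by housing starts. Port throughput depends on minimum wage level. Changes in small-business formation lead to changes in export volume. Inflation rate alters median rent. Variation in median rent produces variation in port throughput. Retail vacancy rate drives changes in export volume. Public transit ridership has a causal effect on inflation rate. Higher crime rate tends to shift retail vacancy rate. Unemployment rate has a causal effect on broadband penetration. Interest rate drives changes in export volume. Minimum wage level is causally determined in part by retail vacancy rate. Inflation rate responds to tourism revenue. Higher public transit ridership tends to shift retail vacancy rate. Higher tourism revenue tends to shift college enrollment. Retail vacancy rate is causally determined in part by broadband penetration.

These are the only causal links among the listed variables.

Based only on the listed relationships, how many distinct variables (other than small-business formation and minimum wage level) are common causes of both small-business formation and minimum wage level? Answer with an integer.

The common causes are: public transit ridership (to small-business formation via public transit ridership → inflation rate → net migration → small-business formation; to minimum wage level via public transit ridership → retail vacancy rate → minimum wage level); tourism revenue (to small-business formation via tourism revenue → inflation rate → net migration → small-business formation; to minimum wage level via tourism revenue → college enrollment → minimum wage level).
Every other variable lacks a causal path to at least one of small-business formation and minimum wage level.

2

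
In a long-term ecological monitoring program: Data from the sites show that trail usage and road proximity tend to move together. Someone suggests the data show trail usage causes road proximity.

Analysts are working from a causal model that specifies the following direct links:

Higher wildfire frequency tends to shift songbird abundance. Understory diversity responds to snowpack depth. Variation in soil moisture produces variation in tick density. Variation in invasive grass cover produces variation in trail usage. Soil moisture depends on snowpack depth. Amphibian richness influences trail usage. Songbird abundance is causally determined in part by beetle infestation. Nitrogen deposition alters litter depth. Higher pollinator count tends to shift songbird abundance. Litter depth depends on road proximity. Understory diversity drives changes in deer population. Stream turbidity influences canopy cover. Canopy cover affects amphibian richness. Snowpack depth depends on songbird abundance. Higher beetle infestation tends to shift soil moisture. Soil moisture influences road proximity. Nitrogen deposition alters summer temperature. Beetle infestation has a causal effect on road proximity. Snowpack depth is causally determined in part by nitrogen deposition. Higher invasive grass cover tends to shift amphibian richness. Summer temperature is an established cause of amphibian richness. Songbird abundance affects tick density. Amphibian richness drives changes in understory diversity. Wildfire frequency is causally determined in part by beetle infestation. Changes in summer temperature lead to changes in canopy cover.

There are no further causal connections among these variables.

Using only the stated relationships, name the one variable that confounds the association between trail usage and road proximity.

nitrogen deposition

Nitrogen deposition has a causal path to trail usage (nitrogen deposition → summer temperature → amphibian richness → trail usage) and a separate causal path to road proximity (nitrogen deposition → snowpack depth → soil moisture → road proximity), so it is a common cause of both.
No stated relationship gives trail usage a causal route to road proximity, so the correlation is explained by the shared upstream cause rather than a direct effect.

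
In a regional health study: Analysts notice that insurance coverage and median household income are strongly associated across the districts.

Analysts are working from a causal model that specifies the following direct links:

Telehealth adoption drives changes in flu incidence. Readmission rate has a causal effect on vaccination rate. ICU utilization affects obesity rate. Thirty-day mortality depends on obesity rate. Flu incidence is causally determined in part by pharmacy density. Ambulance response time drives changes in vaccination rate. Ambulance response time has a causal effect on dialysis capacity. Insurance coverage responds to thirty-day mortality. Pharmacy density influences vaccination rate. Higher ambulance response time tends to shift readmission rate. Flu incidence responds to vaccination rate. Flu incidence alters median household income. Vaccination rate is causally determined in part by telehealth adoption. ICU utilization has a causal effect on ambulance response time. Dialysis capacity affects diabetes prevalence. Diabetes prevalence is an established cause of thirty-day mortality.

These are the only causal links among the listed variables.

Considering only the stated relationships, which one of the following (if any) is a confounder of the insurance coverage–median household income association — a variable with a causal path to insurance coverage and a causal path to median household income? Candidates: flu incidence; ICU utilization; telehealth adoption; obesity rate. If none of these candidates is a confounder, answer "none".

ICU utilization

ICU utilization causes insurance coverage (ICU utilization → obesity rate → thirty-day mortality → insurance coverage) and also causes median household income (ICU utilization → ambulance response time → vaccination rate → flu incidence → median household income); it is a common cause of both.
Each of the other candidates lacks a causal path to at least one of insurance coverage and median household income, so they do not confound the relationship.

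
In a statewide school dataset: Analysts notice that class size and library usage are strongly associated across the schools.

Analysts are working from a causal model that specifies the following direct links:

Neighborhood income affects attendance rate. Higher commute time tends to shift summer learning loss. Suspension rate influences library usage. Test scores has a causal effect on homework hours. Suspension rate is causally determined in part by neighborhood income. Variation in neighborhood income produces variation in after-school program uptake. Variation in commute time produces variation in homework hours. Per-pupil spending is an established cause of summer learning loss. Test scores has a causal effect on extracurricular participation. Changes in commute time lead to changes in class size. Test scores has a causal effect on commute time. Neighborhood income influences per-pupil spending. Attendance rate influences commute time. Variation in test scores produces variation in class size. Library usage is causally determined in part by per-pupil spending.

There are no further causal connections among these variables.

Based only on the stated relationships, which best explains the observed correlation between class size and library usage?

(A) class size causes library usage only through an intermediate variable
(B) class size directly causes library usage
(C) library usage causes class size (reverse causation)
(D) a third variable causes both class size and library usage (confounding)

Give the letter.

D

Neighborhood income causes class size (neighborhood income → attendance rate → commute time → class size) and library usage (neighborhood income → per-pupil spending → library usage) — a common cause creating the correlation.
There is no stated path from class size to library usage or from library usage to class size, so neither direct nor reverse causation applies.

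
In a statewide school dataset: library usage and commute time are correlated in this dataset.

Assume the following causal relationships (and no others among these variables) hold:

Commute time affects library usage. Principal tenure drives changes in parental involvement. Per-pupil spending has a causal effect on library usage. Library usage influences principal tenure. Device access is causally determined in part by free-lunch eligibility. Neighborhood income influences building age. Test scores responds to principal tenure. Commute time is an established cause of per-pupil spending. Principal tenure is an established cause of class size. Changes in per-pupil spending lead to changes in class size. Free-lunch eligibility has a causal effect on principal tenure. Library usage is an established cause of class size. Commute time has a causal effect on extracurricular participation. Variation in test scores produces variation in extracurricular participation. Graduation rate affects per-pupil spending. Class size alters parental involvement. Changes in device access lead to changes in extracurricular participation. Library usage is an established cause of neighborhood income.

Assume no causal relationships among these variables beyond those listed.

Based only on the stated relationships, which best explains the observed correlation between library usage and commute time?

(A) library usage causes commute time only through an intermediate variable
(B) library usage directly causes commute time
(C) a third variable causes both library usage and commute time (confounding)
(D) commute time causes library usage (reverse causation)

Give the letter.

D

The stated link runs commute time → library usage; library usage has no causal path to commute time. No variable causes both, so confounding is ruled out. The correlation reflects reverse causation.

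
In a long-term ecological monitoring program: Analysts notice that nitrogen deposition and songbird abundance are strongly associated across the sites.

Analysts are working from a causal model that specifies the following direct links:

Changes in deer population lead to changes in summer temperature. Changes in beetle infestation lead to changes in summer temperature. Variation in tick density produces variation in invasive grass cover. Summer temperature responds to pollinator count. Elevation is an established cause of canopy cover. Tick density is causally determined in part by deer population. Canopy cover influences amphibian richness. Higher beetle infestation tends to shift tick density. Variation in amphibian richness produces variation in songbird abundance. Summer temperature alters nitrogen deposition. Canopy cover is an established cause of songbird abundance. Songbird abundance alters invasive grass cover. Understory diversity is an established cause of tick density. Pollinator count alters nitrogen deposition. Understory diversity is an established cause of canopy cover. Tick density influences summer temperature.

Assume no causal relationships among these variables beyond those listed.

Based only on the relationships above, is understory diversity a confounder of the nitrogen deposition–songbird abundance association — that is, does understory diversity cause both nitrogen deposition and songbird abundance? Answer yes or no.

yes

Understory diversity has a causal path to nitrogen deposition (understory diversity → tick density → summer temperature → nitrogen deposition) and to songbird abundance (understory diversity → canopy cover → songbird abundance), so it is a common cause of both — a confounder.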